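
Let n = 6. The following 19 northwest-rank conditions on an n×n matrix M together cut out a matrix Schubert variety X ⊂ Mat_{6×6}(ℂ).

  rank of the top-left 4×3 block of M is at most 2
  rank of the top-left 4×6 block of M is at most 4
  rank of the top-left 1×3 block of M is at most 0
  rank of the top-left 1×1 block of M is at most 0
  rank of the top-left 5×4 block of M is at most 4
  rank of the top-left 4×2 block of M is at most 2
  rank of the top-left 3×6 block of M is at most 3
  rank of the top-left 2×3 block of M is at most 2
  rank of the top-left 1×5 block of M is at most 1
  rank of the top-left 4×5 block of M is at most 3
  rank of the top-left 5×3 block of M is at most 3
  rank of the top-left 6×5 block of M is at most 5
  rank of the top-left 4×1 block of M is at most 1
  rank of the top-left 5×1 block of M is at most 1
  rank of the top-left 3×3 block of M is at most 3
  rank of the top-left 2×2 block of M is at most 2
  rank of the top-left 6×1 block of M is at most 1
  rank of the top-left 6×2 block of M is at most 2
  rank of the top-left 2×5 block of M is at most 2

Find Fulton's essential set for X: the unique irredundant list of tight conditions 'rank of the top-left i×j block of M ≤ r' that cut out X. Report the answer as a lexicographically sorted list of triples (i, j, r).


The tightest implied rank at each (i,j), from the 19 conditions:

  i=1: 0  0  0  1  1  1
  i=2: 1  1  1  2  2  2
  i=3: 1  2  2  3  3  3
  i=4: 1  2  2  3  3  4
  i=5: 1  2  3  4  4  5
  i=6: 1  2  3  4  5  6

hence w(1..6) = (4, 1, 2, 6, 3, 5).

3 SE-corners of the 5-cell Rothe diagram give Ess(w):

[(1, 3, 0), (4, 3, 2), (4, 5, 3)]


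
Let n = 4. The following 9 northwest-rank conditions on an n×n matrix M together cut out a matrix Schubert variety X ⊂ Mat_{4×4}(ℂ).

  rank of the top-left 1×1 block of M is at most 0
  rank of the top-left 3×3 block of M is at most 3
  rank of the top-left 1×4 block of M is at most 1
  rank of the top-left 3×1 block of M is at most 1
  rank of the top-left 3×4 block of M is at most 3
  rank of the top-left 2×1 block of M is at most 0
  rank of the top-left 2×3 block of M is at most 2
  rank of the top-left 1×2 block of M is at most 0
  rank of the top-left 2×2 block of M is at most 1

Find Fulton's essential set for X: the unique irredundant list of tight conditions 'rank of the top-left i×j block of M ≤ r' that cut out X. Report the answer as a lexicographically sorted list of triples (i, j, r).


The tightest implied rank at each (i,j), from the 9 conditions:

  i=1: 0, 0, 1, 1
  i=2: 0, 1, 2, 2
  i=3: 1, 2, 3, 3
  i=4: 1, 2, 3, 4

second differences of R give the permutation w = (3, 2, 1, 4).

Rothe diagram D(w) (3 cells), 2 SE-corners (essential conditions):

[(1, 2, 0), (2, 1, 0)]


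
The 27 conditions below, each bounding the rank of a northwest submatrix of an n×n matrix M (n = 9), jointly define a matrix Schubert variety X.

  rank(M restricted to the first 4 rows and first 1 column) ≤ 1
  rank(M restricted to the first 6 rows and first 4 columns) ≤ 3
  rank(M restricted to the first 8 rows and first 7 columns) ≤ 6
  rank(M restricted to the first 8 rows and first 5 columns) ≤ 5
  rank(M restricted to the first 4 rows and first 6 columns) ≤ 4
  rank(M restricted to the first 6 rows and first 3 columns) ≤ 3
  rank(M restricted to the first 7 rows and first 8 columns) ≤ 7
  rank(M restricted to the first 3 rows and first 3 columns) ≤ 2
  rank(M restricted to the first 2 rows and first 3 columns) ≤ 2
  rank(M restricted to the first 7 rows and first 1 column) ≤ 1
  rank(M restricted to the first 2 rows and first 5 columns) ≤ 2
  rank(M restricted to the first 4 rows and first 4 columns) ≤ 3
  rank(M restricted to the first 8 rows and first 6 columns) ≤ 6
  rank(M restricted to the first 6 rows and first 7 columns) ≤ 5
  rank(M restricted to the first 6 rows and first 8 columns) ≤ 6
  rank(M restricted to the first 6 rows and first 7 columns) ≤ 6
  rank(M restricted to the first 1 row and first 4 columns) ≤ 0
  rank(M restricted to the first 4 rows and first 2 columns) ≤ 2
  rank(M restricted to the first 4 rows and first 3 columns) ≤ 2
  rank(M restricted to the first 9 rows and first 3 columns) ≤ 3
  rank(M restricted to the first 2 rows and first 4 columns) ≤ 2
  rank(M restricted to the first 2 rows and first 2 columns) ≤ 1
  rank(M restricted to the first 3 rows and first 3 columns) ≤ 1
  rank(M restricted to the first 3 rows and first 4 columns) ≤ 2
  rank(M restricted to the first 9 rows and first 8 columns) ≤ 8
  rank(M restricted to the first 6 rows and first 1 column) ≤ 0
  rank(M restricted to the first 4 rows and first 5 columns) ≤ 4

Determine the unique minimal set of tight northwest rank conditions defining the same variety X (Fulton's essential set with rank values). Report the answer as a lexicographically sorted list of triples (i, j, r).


Rank table r_w(9×9) implied by the 27 constraints:

  row 1: 0 0 0 0 1 1 1 1 1
  row 2: 0 1 1 1 2 2 2 2 2
  row 3: 0 1 1 2 3 3 3 3 3
  row 4: 0 1 2 3 4 4 4 4 4
  row 5: 0 1 2 3 4 5 5 5 5
  row 6: 0 1 2 3 4 5 5 6 6
  row 7: 1 2 3 4 5 6 6 7 7
  row 8: 1 2 3 4 5 6 6 7 8
  row 9: 1 2 3 4 5 6 7 8 9

giving w = (5, 2, 4, 3, 6, 8, 1, 9, 7) via Δ²R.

Rothe diagram D(w) (12 cells), 5 SE-corners (essential conditions):

[(1, 4, 0), (3, 3, 1), (6, 1, 0), (6, 7, 5), (8, 7, 6)]


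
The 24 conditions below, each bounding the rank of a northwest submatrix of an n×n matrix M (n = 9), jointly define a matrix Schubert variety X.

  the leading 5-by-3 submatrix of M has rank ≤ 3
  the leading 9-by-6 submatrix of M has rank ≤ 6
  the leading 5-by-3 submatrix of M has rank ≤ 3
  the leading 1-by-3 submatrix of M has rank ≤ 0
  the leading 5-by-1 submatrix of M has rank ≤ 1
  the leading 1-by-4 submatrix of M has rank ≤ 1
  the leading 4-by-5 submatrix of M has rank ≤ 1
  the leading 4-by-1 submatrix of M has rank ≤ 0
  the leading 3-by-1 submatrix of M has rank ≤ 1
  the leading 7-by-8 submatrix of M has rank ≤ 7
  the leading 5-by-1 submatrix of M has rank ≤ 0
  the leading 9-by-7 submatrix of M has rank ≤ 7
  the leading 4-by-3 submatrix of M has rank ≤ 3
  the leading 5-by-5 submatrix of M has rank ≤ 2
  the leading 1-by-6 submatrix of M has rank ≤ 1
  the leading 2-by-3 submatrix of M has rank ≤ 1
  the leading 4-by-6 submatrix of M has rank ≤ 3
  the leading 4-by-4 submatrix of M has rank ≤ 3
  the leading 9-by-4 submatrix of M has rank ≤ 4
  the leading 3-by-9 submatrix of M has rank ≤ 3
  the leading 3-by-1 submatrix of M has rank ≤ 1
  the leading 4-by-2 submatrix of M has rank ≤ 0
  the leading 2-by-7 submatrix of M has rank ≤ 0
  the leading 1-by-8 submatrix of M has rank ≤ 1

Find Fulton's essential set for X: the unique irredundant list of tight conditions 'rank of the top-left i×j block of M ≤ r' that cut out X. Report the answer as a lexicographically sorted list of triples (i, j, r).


Reconstructing r_w from the 24 given conditions:

  R[1]: 0 | 0 | 0 | 0 | 0 | 0 | 0 | 1 | 1
  R[2]: 0 | 0 | 0 | 0 | 0 | 0 | 0 | 1 | 2
  R[3]: 0 | 0 | 1 | 1 | 1 | 1 | 1 | 2 | 3
  R[4]: 0 | 0 | 1 | 1 | 1 | 2 | 2 | 3 | 4
  R[5]: 0 | 1 | 2 | 2 | 2 | 3 | 3 | 4 | 5
  R[6]: 1 | 2 | 3 | 3 | 3 | 4 | 4 | 5 | 6
  R[7]: 1 | 2 | 3 | 4 | 4 | 5 | 5 | 6 | 7
  R[8]: 1 | 2 | 3 | 4 | 5 | 6 | 6 | 7 | 8
  R[9]: 1 | 2 | 3 | 4 | 5 | 6 | 7 | 8 | 9

the unique w with this rank table is (8, 9, 3, 6, 2, 1, 4, 5, 7).

D(w) has 21 cells with 4 SE-corners; essential set:

[(2, 7, 0), (4, 2, 0), (4, 5, 1), (5, 1, 0)]


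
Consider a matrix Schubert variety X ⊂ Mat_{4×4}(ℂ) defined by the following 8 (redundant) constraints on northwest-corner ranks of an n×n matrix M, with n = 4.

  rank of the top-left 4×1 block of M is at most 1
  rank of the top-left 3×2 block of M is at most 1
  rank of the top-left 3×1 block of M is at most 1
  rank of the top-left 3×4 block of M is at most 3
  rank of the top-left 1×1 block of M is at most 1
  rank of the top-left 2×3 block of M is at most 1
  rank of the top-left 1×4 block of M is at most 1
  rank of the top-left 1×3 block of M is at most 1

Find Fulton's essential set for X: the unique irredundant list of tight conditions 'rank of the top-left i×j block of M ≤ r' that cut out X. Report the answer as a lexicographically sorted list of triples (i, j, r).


Rank table r_w(4×4) implied by the 8 constraints:

  row 1: 1 | 1 | 1 | 1
  row 2: 1 | 1 | 1 | 2
  row 3: 1 | 1 | 2 | 3
  row 4: 1 | 2 | 3 | 4

reading off 1-entries of Δ²R: w = (1, 4, 3, 2).

ℓ(w)=3; the 2 essential cells (i,j,r):

[(2, 3, 1), (3, 2, 1)]


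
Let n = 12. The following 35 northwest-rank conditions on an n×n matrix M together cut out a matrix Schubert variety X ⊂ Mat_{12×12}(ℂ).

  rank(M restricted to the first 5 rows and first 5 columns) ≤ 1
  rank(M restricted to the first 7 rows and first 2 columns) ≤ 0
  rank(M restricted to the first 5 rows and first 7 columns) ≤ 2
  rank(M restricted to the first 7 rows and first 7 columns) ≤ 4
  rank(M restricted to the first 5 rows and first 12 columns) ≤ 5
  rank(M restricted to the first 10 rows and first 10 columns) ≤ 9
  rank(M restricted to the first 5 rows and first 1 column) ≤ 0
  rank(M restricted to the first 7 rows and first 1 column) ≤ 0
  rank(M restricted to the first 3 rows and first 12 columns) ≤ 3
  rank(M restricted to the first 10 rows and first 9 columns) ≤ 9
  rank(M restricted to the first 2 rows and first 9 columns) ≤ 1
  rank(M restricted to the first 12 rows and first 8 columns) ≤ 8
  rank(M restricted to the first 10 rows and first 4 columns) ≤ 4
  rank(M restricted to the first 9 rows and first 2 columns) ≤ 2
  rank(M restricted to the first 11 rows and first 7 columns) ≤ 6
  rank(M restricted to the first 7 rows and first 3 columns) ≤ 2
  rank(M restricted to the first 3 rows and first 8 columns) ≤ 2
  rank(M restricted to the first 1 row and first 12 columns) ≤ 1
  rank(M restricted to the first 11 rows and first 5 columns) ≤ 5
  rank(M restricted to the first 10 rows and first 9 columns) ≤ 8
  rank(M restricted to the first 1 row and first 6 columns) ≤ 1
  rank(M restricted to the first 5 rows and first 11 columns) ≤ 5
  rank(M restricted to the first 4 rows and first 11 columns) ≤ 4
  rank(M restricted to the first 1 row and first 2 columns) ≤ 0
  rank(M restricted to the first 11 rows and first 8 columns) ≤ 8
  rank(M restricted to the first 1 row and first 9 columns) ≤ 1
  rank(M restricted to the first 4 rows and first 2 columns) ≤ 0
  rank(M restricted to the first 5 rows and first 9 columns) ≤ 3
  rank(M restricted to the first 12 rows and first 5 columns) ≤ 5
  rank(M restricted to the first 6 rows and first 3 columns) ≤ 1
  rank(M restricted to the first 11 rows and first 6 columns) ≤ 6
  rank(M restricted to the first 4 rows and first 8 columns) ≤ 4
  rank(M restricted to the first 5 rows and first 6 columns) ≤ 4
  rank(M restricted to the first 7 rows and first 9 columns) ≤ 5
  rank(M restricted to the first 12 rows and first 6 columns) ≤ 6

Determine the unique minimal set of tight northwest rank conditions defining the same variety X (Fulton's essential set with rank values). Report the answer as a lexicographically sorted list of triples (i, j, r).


The tightest implied rank at each (i,j), from the 35 conditions:

  row 1: 0 0 1 1 1 1 1 1 1 1 1 1
  row 2: 0 0 1 1 1 1 1 1 1 2 2 2
  row 3: 0 0 1 1 1 2 2 2 2 3 3 3
  row 4: 0 0 1 1 1 2 2 3 3 4 4 4
  row 5: 0 0 1 1 1 2 2 3 3 4 5 5
  row 6: 0 0 1 2 2 3 3 4 4 5 6 6
  row 7: 0 0 1 2 3 4 4 5 5 6 7 7
  row 8: 1 1 2 3 4 5 5 6 6 7 8 8
  row 9: 1 2 3 4 5 6 6 7 7 8 9 9
  row 10: 1 2 3 4 5 6 6 7 8 9 10 10
  row 11: 1 2 3 4 5 6 6 7 8 9 10 11
  row 12: 1 2 3 4 5 6 7 8 9 10 11 12

giving w = (3, 10, 6, 8, 11, 4, 5, 1, 2, 9, 12, 7) via Δ²R.

ℓ(w)=31; the 6 essential cells (i,j,r):

[(2, 9, 1), (5, 5, 1), (5, 7, 2), (5, 9, 3), (7, 2, 0), (11, 7, 6)]


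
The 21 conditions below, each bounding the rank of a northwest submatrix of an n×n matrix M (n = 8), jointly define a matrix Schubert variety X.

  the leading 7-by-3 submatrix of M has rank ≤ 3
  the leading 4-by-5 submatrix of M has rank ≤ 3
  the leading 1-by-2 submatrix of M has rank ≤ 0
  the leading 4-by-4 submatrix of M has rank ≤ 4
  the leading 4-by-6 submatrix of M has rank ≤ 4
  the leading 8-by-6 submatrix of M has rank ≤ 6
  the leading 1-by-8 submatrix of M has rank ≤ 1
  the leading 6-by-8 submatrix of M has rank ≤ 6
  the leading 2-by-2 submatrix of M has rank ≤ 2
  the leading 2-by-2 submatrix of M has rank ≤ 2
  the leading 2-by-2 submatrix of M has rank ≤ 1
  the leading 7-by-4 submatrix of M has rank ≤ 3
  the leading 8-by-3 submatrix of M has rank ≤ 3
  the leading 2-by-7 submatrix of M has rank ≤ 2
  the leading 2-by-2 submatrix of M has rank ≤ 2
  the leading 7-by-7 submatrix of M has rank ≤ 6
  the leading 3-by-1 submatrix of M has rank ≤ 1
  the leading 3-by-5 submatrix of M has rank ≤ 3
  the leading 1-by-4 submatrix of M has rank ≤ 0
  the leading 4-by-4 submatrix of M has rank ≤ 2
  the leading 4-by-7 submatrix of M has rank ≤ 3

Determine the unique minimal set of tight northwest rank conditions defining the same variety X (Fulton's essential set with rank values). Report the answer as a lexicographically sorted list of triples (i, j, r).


Reconstructing r_w from the 21 given conditions:

  R[1]: 0, 0, 0, 0, 1, 1, 1, 1
  R[2]: 1, 1, 1, 1, 2, 2, 2, 2
  R[3]: 1, 2, 2, 2, 3, 3, 3, 3
  R[4]: 1, 2, 2, 2, 3, 3, 3, 4
  R[5]: 1, 2, 3, 3, 4, 4, 4, 5
  R[6]: 1, 2, 3, 3, 4, 5, 5, 6
  R[7]: 1, 2, 3, 3, 4, 5, 6, 7
  R[8]: 1, 2, 3, 4, 5, 6, 7, 8

the unique w with this rank table is (5, 1, 2, 8, 3, 6, 7, 4).

|D(w)|=10, |Ess(w)|=4:

[(1, 4, 0), (4, 4, 2), (4, 7, 3), (7, 4, 3)]


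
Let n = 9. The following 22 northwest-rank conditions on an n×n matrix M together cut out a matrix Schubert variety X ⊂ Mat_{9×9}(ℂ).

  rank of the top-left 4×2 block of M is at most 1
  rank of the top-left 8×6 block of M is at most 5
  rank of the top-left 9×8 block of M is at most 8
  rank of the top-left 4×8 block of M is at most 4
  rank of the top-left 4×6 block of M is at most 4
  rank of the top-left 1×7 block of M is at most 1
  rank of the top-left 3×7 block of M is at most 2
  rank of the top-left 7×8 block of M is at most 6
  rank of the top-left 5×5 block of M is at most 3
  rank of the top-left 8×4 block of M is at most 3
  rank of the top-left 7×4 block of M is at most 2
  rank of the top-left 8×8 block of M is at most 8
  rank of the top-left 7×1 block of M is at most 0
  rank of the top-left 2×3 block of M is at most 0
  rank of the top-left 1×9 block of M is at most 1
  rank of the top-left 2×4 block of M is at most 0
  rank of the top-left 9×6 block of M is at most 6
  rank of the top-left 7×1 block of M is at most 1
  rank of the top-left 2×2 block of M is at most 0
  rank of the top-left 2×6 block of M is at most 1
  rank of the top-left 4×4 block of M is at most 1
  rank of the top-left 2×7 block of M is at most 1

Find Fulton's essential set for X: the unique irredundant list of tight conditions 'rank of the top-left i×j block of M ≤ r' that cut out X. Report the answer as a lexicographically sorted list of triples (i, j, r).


Reconstructing r_w from the 22 given conditions:

  i=1: 0, 0, 0, 0, 1, 1, 1, 1, 1
  i=2: 0, 0, 0, 0, 1, 1, 1, 2, 2
  i=3: 0, 1, 1, 1, 2, 2, 2, 3, 3
  i=4: 0, 1, 1, 1, 2, 3, 3, 4, 4
  i=5: 0, 1, 2, 2, 3, 4, 4, 5, 5
  i=6: 0, 1, 2, 2, 3, 4, 5, 6, 6
  i=7: 0, 1, 2, 2, 3, 4, 5, 6, 7
  i=8: 1, 2, 3, 3, 4, 5, 6, 7, 8
  i=9: 1, 2, 3, 4, 5, 6, 7, 8, 9

reading off 1-entries of Δ²R: w = (5, 8, 2, 6, 3, 7, 9, 1, 4).

ℓ(w)=19; the 5 essential cells (i,j,r):

[(2, 4, 0), (2, 7, 1), (4, 4, 1), (7, 1, 0), (7, 4, 2)]


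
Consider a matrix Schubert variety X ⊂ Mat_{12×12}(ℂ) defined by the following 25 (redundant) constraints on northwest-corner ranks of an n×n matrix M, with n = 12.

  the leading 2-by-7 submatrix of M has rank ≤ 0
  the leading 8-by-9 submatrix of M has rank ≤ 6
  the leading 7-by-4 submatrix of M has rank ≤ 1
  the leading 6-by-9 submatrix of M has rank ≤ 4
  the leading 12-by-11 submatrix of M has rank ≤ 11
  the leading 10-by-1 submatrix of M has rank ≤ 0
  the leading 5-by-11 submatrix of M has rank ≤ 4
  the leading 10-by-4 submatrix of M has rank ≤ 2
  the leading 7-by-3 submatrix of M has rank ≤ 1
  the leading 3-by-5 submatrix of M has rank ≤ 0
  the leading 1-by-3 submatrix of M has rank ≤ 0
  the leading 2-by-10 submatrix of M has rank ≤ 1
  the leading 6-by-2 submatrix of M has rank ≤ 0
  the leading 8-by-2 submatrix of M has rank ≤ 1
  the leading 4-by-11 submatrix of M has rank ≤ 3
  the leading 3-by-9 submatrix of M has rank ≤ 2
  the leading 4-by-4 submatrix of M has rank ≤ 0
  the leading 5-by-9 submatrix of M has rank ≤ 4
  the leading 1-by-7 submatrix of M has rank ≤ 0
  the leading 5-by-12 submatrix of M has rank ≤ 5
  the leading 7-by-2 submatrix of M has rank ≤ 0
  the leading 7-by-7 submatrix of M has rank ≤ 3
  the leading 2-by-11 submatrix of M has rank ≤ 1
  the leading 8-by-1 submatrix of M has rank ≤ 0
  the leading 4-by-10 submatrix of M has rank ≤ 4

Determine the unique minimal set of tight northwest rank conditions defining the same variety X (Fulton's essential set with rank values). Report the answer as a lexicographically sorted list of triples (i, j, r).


The tightest implied rank at each (i,j), from the 25 conditions:

  row 1: 0 | 0 | 0 | 0 | 0 | 0 | 0 | 1 | 1 | 1 | 1 | 1
  row 2: 0 | 0 | 0 | 0 | 0 | 0 | 0 | 1 | 1 | 1 | 1 | 2
  row 3: 0 | 0 | 0 | 0 | 0 | 1 | 1 | 2 | 2 | 2 | 2 | 3
  row 4: 0 | 0 | 0 | 0 | 1 | 2 | 2 | 3 | 3 | 3 | 3 | 4
  row 5: 0 | 0 | 1 | 1 | 2 | 3 | 3 | 4 | 4 | 4 | 4 | 5
  row 6: 0 | 0 | 1 | 1 | 2 | 3 | 3 | 4 | 4 | 5 | 5 | 6
  row 7: 0 | 0 | 1 | 1 | 2 | 3 | 3 | 4 | 5 | 6 | 6 | 7
  row 8: 0 | 1 | 2 | 2 | 3 | 4 | 4 | 5 | 6 | 7 | 7 | 8
  row 9: 0 | 1 | 2 | 2 | 3 | 4 | 5 | 6 | 7 | 8 | 8 | 9
  row 10: 0 | 1 | 2 | 2 | 3 | 4 | 5 | 6 | 7 | 8 | 9 | 10
  row 11: 1 | 2 | 3 | 3 | 4 | 5 | 6 | 7 | 8 | 9 | 10 | 11
  row 12: 1 | 2 | 3 | 4 | 5 | 6 | 7 | 8 | 9 | 10 | 11 | 12

giving w = (8, 12, 6, 5, 3, 10, 9, 2, 7, 11, 1, 4) via Δ²R.

Fulton essential set (10 of the 42 Rothe cells):

[(2, 7, 0), (2, 11, 1), (3, 5, 0), (4, 4, 0), (6, 9, 4), (7, 2, 0), (7, 4, 1), (7, 7, 3), (10, 1, 0), (10, 4, 2)]


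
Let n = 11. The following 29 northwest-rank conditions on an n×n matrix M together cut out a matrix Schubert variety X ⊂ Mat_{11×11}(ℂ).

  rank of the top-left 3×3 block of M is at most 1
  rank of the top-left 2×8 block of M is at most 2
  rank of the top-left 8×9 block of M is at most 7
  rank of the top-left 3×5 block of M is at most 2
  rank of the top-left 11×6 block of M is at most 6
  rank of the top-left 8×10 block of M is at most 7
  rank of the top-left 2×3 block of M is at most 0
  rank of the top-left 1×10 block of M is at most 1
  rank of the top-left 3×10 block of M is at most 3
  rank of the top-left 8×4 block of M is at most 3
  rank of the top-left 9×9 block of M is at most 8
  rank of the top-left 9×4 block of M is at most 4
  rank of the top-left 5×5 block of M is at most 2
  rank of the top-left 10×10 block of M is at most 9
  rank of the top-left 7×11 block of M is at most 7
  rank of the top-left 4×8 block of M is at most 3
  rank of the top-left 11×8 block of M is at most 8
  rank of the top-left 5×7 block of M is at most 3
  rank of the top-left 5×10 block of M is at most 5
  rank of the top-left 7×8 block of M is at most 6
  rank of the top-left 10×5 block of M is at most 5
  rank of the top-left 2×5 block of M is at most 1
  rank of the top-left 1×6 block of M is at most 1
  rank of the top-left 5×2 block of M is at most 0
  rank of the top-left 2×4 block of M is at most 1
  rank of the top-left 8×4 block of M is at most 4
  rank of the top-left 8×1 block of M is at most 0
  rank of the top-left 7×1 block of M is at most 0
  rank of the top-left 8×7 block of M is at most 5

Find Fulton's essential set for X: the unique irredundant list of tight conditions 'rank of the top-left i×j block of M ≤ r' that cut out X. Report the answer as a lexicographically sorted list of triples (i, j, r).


Computing R[i][j] = min implied NW-rank bound (n=11, 29 conditions):

  0  0  0  1  1  1  1  1  1  1  1
  0  0  0  1  1  2  2  2  2  2  2
  0  0  1  2  2  3  3  3  3  3  3
  0  0  1  2  2  3  3  3  4  4  4
  0  0  1  2  2  3  3  4  5  5  5
  0  1  2  3  3  4  4  5  6  6  6
  0  1  2  3  4  5  5  6  7  7  7
  0  1  2  3  4  5  5  6  7  7  8
  1  2  3  4  5  6  6  7  8  8  9
  1  2  3  4  5  6  7  8  9  9  10
  1  2  3  4  5  6  7  8  9  10  11

reading off 1-entries of Δ²R: w = (4, 6, 3, 9, 8, 2, 5, 11, 1, 7, 10).

|D(w)|=23, |Ess(w)|=9:

[(2, 3, 0), (2, 5, 1), (4, 8, 3), (5, 2, 0), (5, 5, 2), (5, 7, 3), (8, 1, 0), (8, 7, 5), (8, 10, 7)]


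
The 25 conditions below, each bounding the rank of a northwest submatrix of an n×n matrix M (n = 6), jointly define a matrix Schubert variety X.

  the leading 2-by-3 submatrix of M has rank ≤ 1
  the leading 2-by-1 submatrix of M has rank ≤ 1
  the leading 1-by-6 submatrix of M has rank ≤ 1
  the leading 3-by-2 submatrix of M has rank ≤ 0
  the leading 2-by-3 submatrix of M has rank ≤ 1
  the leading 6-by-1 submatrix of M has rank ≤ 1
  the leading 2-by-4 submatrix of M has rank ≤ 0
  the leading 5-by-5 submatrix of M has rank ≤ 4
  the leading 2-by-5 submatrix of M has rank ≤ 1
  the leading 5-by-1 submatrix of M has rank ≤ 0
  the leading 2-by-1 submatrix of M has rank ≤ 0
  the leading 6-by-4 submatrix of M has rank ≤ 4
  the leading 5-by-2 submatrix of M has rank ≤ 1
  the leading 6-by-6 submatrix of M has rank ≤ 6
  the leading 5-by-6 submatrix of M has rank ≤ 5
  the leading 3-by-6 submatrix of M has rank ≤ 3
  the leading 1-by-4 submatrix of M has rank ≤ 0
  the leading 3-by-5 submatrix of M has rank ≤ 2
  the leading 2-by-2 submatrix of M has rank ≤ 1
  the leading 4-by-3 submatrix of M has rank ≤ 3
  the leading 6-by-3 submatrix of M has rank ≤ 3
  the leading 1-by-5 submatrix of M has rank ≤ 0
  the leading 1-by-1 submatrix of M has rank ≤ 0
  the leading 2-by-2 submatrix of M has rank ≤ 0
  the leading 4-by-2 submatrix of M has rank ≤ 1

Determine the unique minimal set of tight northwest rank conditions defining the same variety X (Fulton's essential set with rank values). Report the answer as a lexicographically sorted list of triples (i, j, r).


Computing R[i][j] = min implied NW-rank bound (n=6, 25 conditions):

  i=1: 0  0  0  0  0  1
  i=2: 0  0  0  0  1  2
  i=3: 0  0  1  1  2  3
  i=4: 0  1  2  2  3  4
  i=5: 0  1  2  3  4  5
  i=6: 1  2  3  4  5  6

so w = (6, 5, 3, 2, 4, 1).

4 SE-corners of the 13-cell Rothe diagram give Ess(w):

[(1, 5, 0), (2, 4, 0), (3, 2, 0), (5, 1, 0)]


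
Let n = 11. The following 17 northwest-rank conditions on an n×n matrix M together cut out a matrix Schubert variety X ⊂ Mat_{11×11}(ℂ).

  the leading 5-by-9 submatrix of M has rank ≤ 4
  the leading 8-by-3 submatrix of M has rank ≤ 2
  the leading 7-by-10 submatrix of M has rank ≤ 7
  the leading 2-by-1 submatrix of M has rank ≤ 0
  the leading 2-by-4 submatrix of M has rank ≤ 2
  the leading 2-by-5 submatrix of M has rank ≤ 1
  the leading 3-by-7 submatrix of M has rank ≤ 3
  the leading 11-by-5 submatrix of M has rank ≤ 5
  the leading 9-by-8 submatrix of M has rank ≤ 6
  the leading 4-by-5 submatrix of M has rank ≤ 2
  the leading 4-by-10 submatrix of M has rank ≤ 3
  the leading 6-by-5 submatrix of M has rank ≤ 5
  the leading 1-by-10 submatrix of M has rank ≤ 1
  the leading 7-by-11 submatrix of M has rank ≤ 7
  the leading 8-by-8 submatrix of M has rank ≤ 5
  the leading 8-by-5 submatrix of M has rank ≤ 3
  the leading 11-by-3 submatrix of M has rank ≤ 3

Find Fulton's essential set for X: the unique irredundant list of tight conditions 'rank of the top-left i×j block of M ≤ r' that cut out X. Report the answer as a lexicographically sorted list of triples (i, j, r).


Computing R[i][j] = min implied NW-rank bound (n=11, 17 conditions):

  0, 1, 1, 1, 1, 1, 1, 1, 1, 1, 1
  0, 1, 1, 1, 1, 2, 2, 2, 2, 2, 2
  1, 2, 2, 2, 2, 3, 3, 3, 3, 3, 3
  1, 2, 2, 2, 2, 3, 3, 3, 3, 3, 4
  1, 2, 2, 3, 3, 4, 4, 4, 4, 4, 5
  1, 2, 2, 3, 3, 4, 5, 5, 5, 5, 6
  1, 2, 2, 3, 3, 4, 5, 5, 6, 6, 7
  1, 2, 2, 3, 3, 4, 5, 5, 6, 7, 8
  1, 2, 3, 4, 4, 5, 6, 6, 7, 8, 9
  1, 2, 3, 4, 5, 6, 7, 7, 8, 9, 10
  1, 2, 3, 4, 5, 6, 7, 8, 9, 10, 11

so w = (2, 6, 1, 11, 4, 7, 9, 10, 3, 5, 8).

ℓ(w)=21; the 7 essential cells (i,j,r):

[(2, 1, 0), (2, 5, 1), (4, 5, 2), (4, 10, 3), (8, 3, 2), (8, 5, 3), (8, 8, 5)]


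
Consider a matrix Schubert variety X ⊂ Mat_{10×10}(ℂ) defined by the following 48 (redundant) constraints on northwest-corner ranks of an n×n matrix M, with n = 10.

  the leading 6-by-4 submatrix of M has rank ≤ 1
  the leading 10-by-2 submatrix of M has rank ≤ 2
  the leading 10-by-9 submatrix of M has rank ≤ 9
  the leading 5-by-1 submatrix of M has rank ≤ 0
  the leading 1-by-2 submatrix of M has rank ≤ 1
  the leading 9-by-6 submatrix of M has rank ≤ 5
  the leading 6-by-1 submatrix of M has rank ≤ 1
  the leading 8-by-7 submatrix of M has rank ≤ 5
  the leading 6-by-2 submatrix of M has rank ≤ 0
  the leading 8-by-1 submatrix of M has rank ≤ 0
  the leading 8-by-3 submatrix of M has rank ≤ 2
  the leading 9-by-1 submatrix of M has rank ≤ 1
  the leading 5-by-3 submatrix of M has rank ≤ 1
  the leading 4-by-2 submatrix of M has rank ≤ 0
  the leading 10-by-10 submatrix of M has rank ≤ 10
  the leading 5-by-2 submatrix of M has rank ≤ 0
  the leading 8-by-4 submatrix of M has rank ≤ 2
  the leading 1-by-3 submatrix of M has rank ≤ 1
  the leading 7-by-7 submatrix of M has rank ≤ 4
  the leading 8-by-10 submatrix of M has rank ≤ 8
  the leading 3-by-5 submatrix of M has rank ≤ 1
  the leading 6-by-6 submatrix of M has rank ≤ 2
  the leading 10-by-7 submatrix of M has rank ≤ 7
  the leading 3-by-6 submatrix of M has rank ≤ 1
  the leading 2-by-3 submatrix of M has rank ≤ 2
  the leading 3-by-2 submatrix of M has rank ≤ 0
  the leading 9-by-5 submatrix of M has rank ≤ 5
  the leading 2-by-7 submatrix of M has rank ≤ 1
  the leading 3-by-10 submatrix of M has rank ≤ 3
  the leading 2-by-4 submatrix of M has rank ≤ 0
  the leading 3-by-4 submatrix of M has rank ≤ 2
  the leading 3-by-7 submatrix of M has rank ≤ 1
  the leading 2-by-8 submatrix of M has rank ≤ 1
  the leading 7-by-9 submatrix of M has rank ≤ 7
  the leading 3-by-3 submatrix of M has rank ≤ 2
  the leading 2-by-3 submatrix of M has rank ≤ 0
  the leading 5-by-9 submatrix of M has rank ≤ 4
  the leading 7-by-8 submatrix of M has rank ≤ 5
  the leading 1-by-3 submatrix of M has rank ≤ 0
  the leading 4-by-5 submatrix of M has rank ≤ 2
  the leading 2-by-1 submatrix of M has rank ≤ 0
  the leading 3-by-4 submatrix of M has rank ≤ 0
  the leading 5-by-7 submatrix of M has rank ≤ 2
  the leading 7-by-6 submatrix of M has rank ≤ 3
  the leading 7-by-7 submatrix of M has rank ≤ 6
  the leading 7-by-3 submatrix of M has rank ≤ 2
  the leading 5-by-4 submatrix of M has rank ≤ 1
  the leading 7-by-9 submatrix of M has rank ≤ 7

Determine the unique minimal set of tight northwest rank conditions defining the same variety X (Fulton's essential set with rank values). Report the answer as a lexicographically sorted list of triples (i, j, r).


Recovering R(i,j) via the rank-extension bound from the 48 conditions:

  i=1: 0 0 0 0 1 1 1 1 1 1
  i=2: 0 0 0 0 1 1 1 1 2 2
  i=3: 0 0 0 0 1 1 1 2 3 3
  i=4: 0 0 1 1 2 2 2 3 4 4
  i=5: 0 0 1 1 2 2 2 3 4 5
  i=6: 0 0 1 1 2 2 3 4 5 6
  i=7: 0 1 2 2 3 3 4 5 6 7
  i=8: 0 1 2 2 3 4 5 6 7 8
  i=9: 1 2 3 3 4 5 6 7 8 9
  i=10: 1 2 3 4 5 6 7 8 9 10

hence w(1..10) = (5, 9, 8, 3, 10, 7, 2, 6, 1, 4).

|D(w)|=31, |Ess(w)|=9:

[(2, 8, 1), (3, 4, 0), (3, 7, 1), (5, 7, 2), (6, 2, 0), (6, 4, 1), (6, 6, 2), (8, 1, 0), (8, 4, 2)]


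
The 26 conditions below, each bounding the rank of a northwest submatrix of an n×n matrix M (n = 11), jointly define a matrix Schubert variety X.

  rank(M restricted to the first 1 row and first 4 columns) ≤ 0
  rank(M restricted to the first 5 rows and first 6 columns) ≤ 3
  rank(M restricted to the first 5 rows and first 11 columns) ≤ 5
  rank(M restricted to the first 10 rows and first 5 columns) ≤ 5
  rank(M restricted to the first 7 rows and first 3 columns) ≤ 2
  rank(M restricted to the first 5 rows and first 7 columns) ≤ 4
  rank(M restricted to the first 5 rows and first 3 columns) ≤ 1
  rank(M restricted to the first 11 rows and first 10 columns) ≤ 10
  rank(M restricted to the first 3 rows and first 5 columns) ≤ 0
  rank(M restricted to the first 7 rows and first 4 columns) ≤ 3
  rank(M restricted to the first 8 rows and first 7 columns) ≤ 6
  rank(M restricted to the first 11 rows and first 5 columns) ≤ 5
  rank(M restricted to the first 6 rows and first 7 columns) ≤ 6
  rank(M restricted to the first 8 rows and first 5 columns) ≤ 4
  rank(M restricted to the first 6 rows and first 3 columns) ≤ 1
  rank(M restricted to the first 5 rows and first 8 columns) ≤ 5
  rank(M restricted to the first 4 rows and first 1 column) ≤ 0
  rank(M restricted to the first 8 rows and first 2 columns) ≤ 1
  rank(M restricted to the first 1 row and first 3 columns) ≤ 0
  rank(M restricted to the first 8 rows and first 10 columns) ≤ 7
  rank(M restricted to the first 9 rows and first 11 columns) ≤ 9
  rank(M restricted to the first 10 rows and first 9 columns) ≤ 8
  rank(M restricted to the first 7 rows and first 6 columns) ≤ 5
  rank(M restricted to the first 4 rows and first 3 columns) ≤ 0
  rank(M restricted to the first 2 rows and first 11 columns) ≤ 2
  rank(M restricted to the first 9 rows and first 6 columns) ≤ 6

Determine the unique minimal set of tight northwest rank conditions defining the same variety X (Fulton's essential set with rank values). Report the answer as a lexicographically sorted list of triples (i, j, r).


The tightest implied rank at each (i,j), from the 26 conditions:

  R[1]: 0, 0, 0, 0, 0, 1, 1, 1, 1, 1, 1
  R[2]: 0, 0, 0, 0, 0, 1, 2, 2, 2, 2, 2
  R[3]: 0, 0, 0, 0, 0, 1, 2, 3, 3, 3, 3
  R[4]: 0, 0, 0, 1, 1, 2, 3, 4, 4, 4, 4
  R[5]: 1, 1, 1, 2, 2, 3, 4, 5, 5, 5, 5
  R[6]: 1, 1, 1, 2, 3, 4, 5, 6, 6, 6, 6
  R[7]: 1, 1, 2, 3, 4, 5, 6, 7, 7, 7, 7
  R[8]: 1, 1, 2, 3, 4, 5, 6, 7, 7, 7, 8
  R[9]: 1, 2, 3, 4, 5, 6, 7, 8, 8, 8, 9
  R[10]: 1, 2, 3, 4, 5, 6, 7, 8, 8, 9, 10
  R[11]: 1, 2, 3, 4, 5, 6, 7, 8, 9, 10, 11

giving w = (6, 7, 8, 4, 1, 5, 3, 11, 2, 10, 9) via Δ²R.

Rothe diagram D(w) (25 cells), 6 SE-corners (essential conditions):

[(3, 5, 0), (4, 3, 0), (6, 3, 1), (8, 2, 1), (8, 10, 7), (10, 9, 8)]


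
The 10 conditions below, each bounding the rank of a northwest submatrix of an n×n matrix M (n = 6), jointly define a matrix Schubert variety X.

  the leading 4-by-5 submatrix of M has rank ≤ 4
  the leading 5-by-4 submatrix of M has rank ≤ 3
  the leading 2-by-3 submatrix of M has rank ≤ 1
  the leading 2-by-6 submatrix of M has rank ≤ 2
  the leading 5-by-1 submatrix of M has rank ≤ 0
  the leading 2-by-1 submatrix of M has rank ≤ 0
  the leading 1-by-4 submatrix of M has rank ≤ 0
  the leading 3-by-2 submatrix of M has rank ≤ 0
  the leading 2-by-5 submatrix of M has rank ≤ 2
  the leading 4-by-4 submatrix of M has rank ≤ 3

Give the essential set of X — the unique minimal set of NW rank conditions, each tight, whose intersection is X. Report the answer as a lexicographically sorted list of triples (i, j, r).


Rank table r_w(6×6) implied by the 10 constraints:

  i=1: 0  0  0  0  1  1
  i=2: 0  0  1  1  2  2
  i=3: 0  0  1  2  3  3
  i=4: 0  1  2  3  4  4
  i=5: 0  1  2  3  4  5
  i=6: 1  2  3  4  5  6

reading off 1-entries of Δ²R: w = (5, 3, 4, 2, 6, 1).

Fulton essential set (3 of the 10 Rothe cells):

[(1, 4, 0), (3, 2, 0), (5, 1, 0)]


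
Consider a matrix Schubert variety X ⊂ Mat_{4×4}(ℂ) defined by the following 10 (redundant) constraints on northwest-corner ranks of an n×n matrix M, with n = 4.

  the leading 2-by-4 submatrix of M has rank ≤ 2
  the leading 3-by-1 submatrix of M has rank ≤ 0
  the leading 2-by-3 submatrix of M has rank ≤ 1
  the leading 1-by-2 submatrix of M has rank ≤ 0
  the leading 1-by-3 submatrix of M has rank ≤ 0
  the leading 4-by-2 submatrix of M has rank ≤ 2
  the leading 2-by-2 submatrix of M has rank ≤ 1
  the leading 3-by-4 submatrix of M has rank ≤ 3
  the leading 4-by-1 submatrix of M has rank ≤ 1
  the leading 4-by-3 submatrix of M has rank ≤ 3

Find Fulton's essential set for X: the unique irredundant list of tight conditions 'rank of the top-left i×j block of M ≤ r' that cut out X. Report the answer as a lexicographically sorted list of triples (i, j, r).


Reconstructing r_w from the 10 given conditions:

  R[1]: 0 | 0 | 0 | 1
  R[2]: 0 | 1 | 1 | 2
  R[3]: 0 | 1 | 2 | 3
  R[4]: 1 | 2 | 3 | 4

giving w = (4, 2, 3, 1) via Δ²R.

D(w) has 5 cells with 2 SE-corners; essential set:

[(1, 3, 0), (3, 1, 0)]


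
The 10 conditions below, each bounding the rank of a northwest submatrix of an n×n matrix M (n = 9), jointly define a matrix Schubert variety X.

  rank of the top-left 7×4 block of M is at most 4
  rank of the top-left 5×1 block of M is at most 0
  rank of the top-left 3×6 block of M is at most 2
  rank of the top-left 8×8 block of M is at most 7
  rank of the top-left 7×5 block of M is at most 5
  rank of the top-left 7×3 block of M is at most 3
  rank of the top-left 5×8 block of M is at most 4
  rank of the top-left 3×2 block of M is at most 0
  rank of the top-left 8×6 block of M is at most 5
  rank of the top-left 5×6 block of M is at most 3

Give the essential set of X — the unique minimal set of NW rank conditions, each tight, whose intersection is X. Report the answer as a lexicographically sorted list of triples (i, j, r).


Reconstructing r_w from the 10 given conditions:

  i=1: 0, 0, 1, 1, 1, 1, 1, 1, 1
  i=2: 0, 0, 1, 2, 2, 2, 2, 2, 2
  i=3: 0, 0, 1, 2, 2, 2, 3, 3, 3
  i=4: 0, 1, 2, 3, 3, 3, 4, 4, 4
  i=5: 0, 1, 2, 3, 3, 3, 4, 4, 5
  i=6: 1, 2, 3, 4, 4, 4, 5, 5, 6
  i=7: 1, 2, 3, 4, 5, 5, 6, 6, 7
  i=8: 1, 2, 3, 4, 5, 5, 6, 7, 8
  i=9: 1, 2, 3, 4, 5, 6, 7, 8, 9

hence w(1..9) = (3, 4, 7, 2, 9, 1, 5, 8, 6).

6 SE-corners of the 14-cell Rothe diagram give Ess(w):

[(3, 2, 0), (3, 6, 2), (5, 1, 0), (5, 6, 3), (5, 8, 4), (8, 6, 5)]


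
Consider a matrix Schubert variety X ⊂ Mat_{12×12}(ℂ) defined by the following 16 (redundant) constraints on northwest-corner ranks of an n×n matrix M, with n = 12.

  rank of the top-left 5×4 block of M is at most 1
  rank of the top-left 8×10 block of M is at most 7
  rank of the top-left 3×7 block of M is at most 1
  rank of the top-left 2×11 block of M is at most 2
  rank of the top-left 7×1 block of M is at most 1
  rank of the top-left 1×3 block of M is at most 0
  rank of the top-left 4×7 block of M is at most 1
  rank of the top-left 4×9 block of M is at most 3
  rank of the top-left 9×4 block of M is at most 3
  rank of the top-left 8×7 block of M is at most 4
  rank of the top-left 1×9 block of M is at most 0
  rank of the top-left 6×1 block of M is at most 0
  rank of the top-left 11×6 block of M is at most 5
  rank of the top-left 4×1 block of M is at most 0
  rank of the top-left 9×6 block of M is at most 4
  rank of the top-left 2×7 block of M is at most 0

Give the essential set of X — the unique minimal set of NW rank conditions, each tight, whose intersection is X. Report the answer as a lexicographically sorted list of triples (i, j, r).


Recovering R(i,j) via the rank-extension bound from the 16 conditions:

  i=1: 0 0 0 0 0 0 0 0 0 1 1 1
  i=2: 0 0 0 0 0 0 0 1 1 2 2 2
  i=3: 0 1 1 1 1 1 1 2 2 3 3 3
  i=4: 0 1 1 1 1 1 1 2 3 4 4 4
  i=5: 0 1 1 1 2 2 2 3 4 5 5 5
  i=6: 0 1 2 2 3 3 3 4 5 6 6 6
  i=7: 1 2 3 3 4 4 4 5 6 7 7 7
  i=8: 1 2 3 3 4 4 4 5 6 7 8 8
  i=9: 1 2 3 3 4 4 5 6 7 8 9 9
  i=10: 1 2 3 4 5 5 6 7 8 9 10 10
  i=11: 1 2 3 4 5 5 6 7 8 9 10 11
  i=12: 1 2 3 4 5 6 7 8 9 10 11 12

the unique w with this rank table is (10, 8, 2, 9, 5, 3, 1, 11, 7, 4, 12, 6).

ℓ(w)=33; the 9 essential cells (i,j,r):

[(1, 9, 0), (2, 7, 0), (4, 7, 1), (5, 4, 1), (6, 1, 0), (8, 7, 4), (9, 4, 3), (9, 6, 4), (11, 6, 5)]


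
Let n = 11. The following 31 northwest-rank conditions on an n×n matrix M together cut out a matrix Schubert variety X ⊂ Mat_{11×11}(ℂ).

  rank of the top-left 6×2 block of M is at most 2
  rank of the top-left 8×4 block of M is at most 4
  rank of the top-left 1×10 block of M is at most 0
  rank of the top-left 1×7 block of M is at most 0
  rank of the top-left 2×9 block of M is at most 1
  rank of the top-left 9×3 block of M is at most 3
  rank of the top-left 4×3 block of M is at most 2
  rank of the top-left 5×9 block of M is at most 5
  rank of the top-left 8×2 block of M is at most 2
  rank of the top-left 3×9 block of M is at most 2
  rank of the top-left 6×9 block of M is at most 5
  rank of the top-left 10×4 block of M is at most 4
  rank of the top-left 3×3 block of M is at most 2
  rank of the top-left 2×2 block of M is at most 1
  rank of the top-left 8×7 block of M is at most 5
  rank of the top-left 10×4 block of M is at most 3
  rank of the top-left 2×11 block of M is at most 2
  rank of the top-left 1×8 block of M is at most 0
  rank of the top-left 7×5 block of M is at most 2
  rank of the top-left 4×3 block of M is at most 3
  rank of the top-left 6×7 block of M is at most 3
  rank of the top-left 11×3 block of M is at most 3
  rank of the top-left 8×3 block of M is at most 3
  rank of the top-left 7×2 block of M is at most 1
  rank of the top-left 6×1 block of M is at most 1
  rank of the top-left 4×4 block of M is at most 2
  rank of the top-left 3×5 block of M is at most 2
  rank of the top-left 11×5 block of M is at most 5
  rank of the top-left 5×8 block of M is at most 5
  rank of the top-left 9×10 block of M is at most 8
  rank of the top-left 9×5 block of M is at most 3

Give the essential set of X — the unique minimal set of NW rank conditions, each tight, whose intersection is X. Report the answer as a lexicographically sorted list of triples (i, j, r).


Propagating the 31 rank bounds to every northwest block:

  i=1: 0, 0, 0, 0, 0, 0, 0, 0, 0, 0, 1
  i=2: 1, 1, 1, 1, 1, 1, 1, 1, 1, 1, 2
  i=3: 1, 1, 2, 2, 2, 2, 2, 2, 2, 2, 3
  i=4: 1, 1, 2, 2, 2, 3, 3, 3, 3, 3, 4
  i=5: 1, 1, 2, 2, 2, 3, 3, 4, 4, 4, 5
  i=6: 1, 1, 2, 2, 2, 3, 3, 4, 5, 5, 6
  i=7: 1, 1, 2, 2, 2, 3, 4, 5, 6, 6, 7
  i=8: 1, 2, 3, 3, 3, 4, 5, 6, 7, 7, 8
  i=9: 1, 2, 3, 3, 3, 4, 5, 6, 7, 8, 9
  i=10: 1, 2, 3, 3, 4, 5, 6, 7, 8, 9, 10
  i=11: 1, 2, 3, 4, 5, 6, 7, 8, 9, 10, 11

hence w(1..11) = (11, 1, 3, 6, 8, 9, 7, 2, 10, 5, 4).

Rothe diagram D(w) (28 cells), 6 SE-corners (essential conditions):

[(1, 10, 0), (6, 7, 3), (7, 2, 1), (7, 5, 2), (9, 5, 3), (10, 4, 3)]


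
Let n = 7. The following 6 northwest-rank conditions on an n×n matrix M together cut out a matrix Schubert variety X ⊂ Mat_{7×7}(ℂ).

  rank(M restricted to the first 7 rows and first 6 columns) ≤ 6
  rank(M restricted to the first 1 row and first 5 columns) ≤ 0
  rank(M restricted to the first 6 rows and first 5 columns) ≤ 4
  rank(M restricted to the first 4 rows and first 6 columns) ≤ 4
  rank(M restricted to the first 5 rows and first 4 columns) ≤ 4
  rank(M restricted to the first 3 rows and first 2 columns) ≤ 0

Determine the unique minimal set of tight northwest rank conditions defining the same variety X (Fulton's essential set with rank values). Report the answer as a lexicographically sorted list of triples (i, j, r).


Rank table r_w(7×7) implied by the 6 constraints:

  i=1: 0 | 0 | 0 | 0 | 0 | 1 | 1
  i=2: 0 | 0 | 1 | 1 | 1 | 2 | 2
  i=3: 0 | 0 | 1 | 2 | 2 | 3 | 3
  i=4: 1 | 1 | 2 | 3 | 3 | 4 | 4
  i=5: 1 | 2 | 3 | 4 | 4 | 5 | 5
  i=6: 1 | 2 | 3 | 4 | 4 | 5 | 6
  i=7: 1 | 2 | 3 | 4 | 5 | 6 | 7

hence w(1..7) = (6, 3, 4, 1, 2, 7, 5).

ℓ(w)=10; the 3 essential cells (i,j,r):

[(1, 5, 0), (3, 2, 0), (6, 5, 4)]


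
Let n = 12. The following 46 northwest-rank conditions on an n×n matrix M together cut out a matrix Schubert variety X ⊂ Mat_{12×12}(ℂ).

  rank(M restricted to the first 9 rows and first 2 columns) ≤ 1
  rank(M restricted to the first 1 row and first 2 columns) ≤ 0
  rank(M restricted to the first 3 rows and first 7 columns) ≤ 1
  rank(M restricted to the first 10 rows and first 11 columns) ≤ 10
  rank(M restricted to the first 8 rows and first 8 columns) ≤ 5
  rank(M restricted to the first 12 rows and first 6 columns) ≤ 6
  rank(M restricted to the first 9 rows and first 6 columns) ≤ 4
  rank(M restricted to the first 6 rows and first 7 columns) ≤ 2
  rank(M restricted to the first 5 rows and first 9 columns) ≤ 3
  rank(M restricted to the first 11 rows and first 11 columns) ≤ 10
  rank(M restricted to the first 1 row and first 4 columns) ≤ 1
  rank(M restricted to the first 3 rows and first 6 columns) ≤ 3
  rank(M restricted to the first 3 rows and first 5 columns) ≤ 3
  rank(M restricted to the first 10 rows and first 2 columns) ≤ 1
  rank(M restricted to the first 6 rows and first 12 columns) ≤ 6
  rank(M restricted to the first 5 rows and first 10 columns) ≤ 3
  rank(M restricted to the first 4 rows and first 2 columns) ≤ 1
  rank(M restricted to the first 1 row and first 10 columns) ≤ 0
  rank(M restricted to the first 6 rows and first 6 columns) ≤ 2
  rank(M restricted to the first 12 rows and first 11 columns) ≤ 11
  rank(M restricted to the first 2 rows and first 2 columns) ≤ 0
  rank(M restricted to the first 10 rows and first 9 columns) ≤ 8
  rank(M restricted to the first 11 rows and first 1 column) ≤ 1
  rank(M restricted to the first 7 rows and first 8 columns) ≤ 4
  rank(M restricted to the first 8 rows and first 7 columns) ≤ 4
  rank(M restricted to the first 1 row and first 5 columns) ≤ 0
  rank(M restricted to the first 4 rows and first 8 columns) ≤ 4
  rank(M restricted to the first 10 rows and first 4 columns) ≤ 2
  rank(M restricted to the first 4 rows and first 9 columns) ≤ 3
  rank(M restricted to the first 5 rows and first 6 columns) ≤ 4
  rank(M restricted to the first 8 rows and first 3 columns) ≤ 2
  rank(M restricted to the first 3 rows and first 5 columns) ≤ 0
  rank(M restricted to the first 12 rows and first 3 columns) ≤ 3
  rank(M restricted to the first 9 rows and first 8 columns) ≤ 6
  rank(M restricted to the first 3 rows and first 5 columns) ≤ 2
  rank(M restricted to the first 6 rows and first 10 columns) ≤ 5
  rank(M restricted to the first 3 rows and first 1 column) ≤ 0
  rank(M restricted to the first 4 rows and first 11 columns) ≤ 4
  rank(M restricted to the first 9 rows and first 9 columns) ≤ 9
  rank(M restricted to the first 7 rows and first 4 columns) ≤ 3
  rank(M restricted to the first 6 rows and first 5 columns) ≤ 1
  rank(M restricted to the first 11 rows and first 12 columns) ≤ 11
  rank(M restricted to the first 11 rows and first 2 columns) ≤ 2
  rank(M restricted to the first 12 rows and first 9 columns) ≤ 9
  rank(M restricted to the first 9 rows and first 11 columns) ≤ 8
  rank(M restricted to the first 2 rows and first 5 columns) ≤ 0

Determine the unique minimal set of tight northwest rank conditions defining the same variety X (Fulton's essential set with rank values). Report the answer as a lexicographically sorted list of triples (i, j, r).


The tightest implied rank at each (i,j), from the 46 conditions:

  row 1: 0 0 0 0 0 0 0 0 0 0 1 1
  row 2: 0 0 0 0 0 1 1 1 1 1 2 2
  row 3: 0 0 0 0 0 1 1 2 2 2 3 3
  row 4: 1 1 1 1 1 2 2 3 3 3 4 4
  row 5: 1 1 1 1 1 2 2 3 3 3 4 5
  row 6: 1 1 1 1 1 2 2 3 4 4 5 6
  row 7: 1 1 2 2 2 3 3 4 5 5 6 7
  row 8: 1 1 2 2 3 4 4 5 6 6 7 8
  row 9: 1 1 2 2 3 4 5 6 7 7 8 9
  row 10: 1 1 2 2 3 4 5 6 7 8 9 10
  row 11: 1 2 3 3 4 5 6 7 8 9 10 11
  row 12: 1 2 3 4 5 6 7 8 9 10 11 12

so w = (11, 6, 8, 1, 12, 9, 3, 5, 7, 10, 2, 4).

Rothe diagram D(w) (40 cells), 8 SE-corners (essential conditions):

[(1, 10, 0), (3, 5, 0), (3, 7, 1), (5, 10, 3), (6, 5, 1), (6, 7, 2), (10, 2, 1), (10, 4, 2)]
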